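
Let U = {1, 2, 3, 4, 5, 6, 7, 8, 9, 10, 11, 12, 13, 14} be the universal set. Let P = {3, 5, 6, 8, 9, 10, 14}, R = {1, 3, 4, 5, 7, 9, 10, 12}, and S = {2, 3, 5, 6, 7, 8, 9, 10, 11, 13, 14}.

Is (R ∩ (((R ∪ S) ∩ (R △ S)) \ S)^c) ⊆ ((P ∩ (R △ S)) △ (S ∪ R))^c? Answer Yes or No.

No

R ∪ S = {1, 2, 3, 4, 5, 6, 7, 8, 9, 10, 11, 12, 13, 14}
R △ S = {1, 2, 4, 6, 8, 11, 12, 13, 14}
(R ∪ S) ∩ (R △ S) = {1, 2, 4, 6, 8, 11, 12, 13, 14}
((R ∪ S) ∩ (R △ S)) \ S = {1, 4, 12}
(((R ∪ S) ∩ (R △ S)) \ S)^c = {2, 3, 5, 6, 7, 8, 9, 10, 11, 13, 14}
R ∩ (((R ∪ S) ∩ (R △ S)) \ S)^c = {3, 5, 7, 9, 10}
P ∩ (R △ S) = {6, 8, 14}
S ∪ R = {1, 2, 3, 4, 5, 6, 7, 8, 9, 10, 11, 12, 13, 14}
(P ∩ (R △ S)) △ (S ∪ R) = {1, 2, 3, 4, 5, 7, 9, 10, 11, 12, 13}
((P ∩ (R △ S)) △ (S ∪ R))^c = {6, 8, 14}
3 ∈ R ∩ (((R ∪ S) ∩ (R △ S)) \ S)^c but 3 ∉ ((P ∩ (R △ S)) △ (S ∪ R))^c, so the inclusion fails.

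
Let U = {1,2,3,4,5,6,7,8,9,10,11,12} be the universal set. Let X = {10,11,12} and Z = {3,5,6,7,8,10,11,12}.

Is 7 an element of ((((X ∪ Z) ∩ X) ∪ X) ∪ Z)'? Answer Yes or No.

No

7 ∉ X and 7 ∈ Z, so 7 ∈ X ∪ Z
7 ∈ (X ∪ Z) and 7 ∉ X, so 7 ∉ (X ∪ Z) ∩ X
7 ∉ ((X ∪ Z) ∩ X) and 7 ∉ X, so 7 ∉ ((X ∪ Z) ∩ X) ∪ X
7 ∉ (((X ∪ Z) ∩ X) ∪ X) and 7 ∈ Z, so 7 ∈ (((X ∪ Z) ∩ X) ∪ X) ∪ Z
7 ∉ ((((X ∪ Z) ∩ X) ∪ X) ∪ Z)' since 7 ∈ ((((X ∪ Z) ∩ X) ∪ X) ∪ Z)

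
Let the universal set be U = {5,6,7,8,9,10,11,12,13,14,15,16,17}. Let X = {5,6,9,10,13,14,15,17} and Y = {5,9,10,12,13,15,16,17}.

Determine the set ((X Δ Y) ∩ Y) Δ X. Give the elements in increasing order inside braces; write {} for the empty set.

{5,6,9,10,12,13,14,15,16,17}

X Δ Y = {6,12,14,16}
(X Δ Y) ∩ Y = {12,16}
((X Δ Y) ∩ Y) Δ X = {5,6,9,10,12,13,14,15,16,17}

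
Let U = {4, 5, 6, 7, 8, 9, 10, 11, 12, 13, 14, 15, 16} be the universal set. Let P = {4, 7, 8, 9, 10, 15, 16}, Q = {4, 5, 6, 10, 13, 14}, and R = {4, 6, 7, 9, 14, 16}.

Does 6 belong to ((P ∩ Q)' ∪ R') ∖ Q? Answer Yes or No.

No

6 ∉ P and 6 ∈ Q, so 6 ∉ P ∩ Q
6 ∈ (P ∩ Q)' since 6 ∉ (P ∩ Q)
6 ∈ R, so 6 ∉ R'
6 ∈ (P ∩ Q)' and 6 ∉ R', so 6 ∈ (P ∩ Q)' ∪ R'
6 ∈ ((P ∩ Q)' ∪ R') and 6 ∈ Q, so 6 ∉ ((P ∩ Q)' ∪ R') ∖ Q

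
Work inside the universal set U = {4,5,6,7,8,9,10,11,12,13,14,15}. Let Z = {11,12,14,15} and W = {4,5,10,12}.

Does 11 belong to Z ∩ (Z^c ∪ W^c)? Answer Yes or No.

Yes

11 ∈ Z, so 11 ∉ Z^c
11 ∉ W, so 11 ∈ W^c
11 ∉ Z^c and 11 ∈ W^c, so 11 ∈ Z^c ∪ W^c
11 ∈ Z and 11 ∈ (Z^c ∪ W^c), so 11 ∈ Z ∩ (Z^c ∪ W^c)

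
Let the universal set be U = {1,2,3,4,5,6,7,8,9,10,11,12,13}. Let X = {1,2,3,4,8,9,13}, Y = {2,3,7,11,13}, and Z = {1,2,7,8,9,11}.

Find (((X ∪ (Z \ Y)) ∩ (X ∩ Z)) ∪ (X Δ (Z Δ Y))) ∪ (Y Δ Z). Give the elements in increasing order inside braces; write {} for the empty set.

{1,2,3,4,8,9,13}

Z \ Y = {1,8,9}
X ∪ (Z \ Y) = {1,2,3,4,8,9,13}
X ∩ Z = {1,2,8,9}
(X ∪ (Z \ Y)) ∩ (X ∩ Z) = {1,2,8,9}
Z Δ Y = {1,3,8,9,13}
X Δ (Z Δ Y) = {2,4}
((X ∪ (Z \ Y)) ∩ (X ∩ Z)) ∪ (X Δ (Z Δ Y)) = {1,2,4,8,9}
Y Δ Z = {1,3,8,9,13}
(((X ∪ (Z \ Y)) ∩ (X ∩ Z)) ∪ (X Δ (Z Δ Y))) ∪ (Y Δ Z) = {1,2,3,4,8,9,13}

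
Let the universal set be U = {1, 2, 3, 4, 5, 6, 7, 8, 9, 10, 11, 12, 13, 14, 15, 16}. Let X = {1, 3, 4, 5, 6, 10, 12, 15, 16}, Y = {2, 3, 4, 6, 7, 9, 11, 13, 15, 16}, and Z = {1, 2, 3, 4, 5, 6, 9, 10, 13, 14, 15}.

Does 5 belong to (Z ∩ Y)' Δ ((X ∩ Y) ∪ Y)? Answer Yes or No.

5 ∈ Z and 5 ∉ Y, so 5 ∉ Z ∩ Y
5 ∈ (Z ∩ Y)' since 5 ∉ (Z ∩ Y)
5 ∈ X and 5 ∉ Y, so 5 ∉ X ∩ Y
5 ∉ (X ∩ Y) and 5 ∉ Y, so 5 ∉ (X ∩ Y) ∪ Y
5 ∈ (Z ∩ Y)' and 5 ∉ ((X ∩ Y) ∪ Y), so 5 ∈ (Z ∩ Y)' Δ ((X ∩ Y) ∪ Y)

Yes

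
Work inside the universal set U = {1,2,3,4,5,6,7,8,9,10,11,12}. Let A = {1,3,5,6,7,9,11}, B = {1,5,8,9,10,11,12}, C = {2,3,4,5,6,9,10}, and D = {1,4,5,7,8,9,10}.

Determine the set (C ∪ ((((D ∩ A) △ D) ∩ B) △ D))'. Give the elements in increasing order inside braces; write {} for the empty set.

{8,11,12}

D ∩ A = {1,5,7,9}
(D ∩ A) △ D = {4,8,10}
((D ∩ A) △ D) ∩ B = {8,10}
(((D ∩ A) △ D) ∩ B) △ D = {1,4,5,7,9}
C ∪ ((((D ∩ A) △ D) ∩ B) △ D) = {1,2,3,4,5,6,7,9,10}
(C ∪ ((((D ∩ A) △ D) ∩ B) △ D))' = {8,11,12}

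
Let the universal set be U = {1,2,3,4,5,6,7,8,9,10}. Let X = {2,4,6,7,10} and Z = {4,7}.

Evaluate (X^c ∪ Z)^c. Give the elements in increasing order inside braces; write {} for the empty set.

{2,6,10}

X^c = {1,3,5,8,9}
X^c ∪ Z = {1,3,4,5,7,8,9}
(X^c ∪ Z)^c = {2,6,10}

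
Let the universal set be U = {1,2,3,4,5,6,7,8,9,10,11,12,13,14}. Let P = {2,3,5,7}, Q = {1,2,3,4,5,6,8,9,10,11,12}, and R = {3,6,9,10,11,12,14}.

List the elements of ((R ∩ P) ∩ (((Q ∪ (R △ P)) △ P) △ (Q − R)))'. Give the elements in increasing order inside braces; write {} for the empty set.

{1,2,3,4,5,6,7,8,9,10,11,12,13,14}

R ∩ P = {3}
R △ P = {2,5,6,7,9,10,11,12,14}
Q ∪ (R △ P) = {1,2,3,4,5,6,7,8,9,10,11,12,14}
(Q ∪ (R △ P)) △ P = {1,4,6,8,9,10,11,12,14}
Q − R = {1,2,4,5,8}
((Q ∪ (R △ P)) △ P) △ (Q − R) = {2,5,6,9,10,11,12,14}
(R ∩ P) ∩ (((Q ∪ (R △ P)) △ P) △ (Q − R)) = {}
((R ∩ P) ∩ (((Q ∪ (R △ P)) △ P) △ (Q − R)))' = {1,2,3,4,5,6,7,8,9,10,11,12,13,14}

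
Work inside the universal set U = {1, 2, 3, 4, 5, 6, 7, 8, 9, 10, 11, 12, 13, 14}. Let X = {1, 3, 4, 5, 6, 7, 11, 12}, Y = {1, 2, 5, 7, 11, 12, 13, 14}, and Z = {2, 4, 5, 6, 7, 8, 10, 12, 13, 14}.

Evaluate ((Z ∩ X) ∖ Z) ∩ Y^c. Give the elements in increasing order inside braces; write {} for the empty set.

Z ∩ X = {4, 5, 6, 7, 12}
(Z ∩ X) ∖ Z = {}
Y^c = {3, 4, 6, 8, 9, 10}
((Z ∩ X) ∖ Z) ∩ Y^c = {}

{}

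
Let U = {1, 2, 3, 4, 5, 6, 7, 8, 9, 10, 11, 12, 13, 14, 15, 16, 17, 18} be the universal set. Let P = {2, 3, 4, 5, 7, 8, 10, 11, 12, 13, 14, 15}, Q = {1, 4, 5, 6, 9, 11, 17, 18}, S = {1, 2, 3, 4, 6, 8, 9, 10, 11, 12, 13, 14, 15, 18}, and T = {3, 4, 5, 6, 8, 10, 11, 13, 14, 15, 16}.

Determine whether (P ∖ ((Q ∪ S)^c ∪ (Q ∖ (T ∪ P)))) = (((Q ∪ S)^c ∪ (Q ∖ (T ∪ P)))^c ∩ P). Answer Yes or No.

Q ∪ S = {1, 2, 3, 4, 5, 6, 8, 9, 10, 11, 12, 13, 14, 15, 17, 18}
(Q ∪ S)^c = {7, 16}
T ∪ P = {2, 3, 4, 5, 6, 7, 8, 10, 11, 12, 13, 14, 15, 16}
Q ∖ (T ∪ P) = {1, 9, 17, 18}
(Q ∪ S)^c ∪ (Q ∖ (T ∪ P)) = {1, 7, 9, 16, 17, 18}
P ∖ ((Q ∪ S)^c ∪ (Q ∖ (T ∪ P))) = {2, 3, 4, 5, 8, 10, 11, 12, 13, 14, 15}
((Q ∪ S)^c ∪ (Q ∖ (T ∪ P)))^c = {2, 3, 4, 5, 6, 8, 10, 11, 12, 13, 14, 15}
((Q ∪ S)^c ∪ (Q ∖ (T ∪ P)))^c ∩ P = {2, 3, 4, 5, 8, 10, 11, 12, 13, 14, 15}
Both equal {2, 3, 4, 5, 8, 10, 11, 12, 13, 14, 15}, so P ∖ ((Q ∪ S)^c ∪ (Q ∖ (T ∪ P))) = ((Q ∪ S)^c ∪ (Q ∖ (T ∪ P)))^c ∩ P.

Yes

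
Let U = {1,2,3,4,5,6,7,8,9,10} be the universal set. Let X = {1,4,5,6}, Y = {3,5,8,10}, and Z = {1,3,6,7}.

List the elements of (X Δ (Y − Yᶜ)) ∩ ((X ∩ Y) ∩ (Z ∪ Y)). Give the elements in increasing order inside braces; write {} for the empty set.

Yᶜ = {1,2,4,6,7,9}
Y − Yᶜ = {3,5,8,10}
X Δ (Y − Yᶜ) = {1,3,4,6,8,10}
X ∩ Y = {5}
Z ∪ Y = {1,3,5,6,7,8,10}
(X ∩ Y) ∩ (Z ∪ Y) = {5}
(X Δ (Y − Yᶜ)) ∩ ((X ∩ Y) ∩ (Z ∪ Y)) = {}

{}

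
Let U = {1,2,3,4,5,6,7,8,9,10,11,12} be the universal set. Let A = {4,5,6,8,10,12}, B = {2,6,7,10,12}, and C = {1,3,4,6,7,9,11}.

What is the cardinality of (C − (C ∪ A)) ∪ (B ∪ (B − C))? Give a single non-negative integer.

C ∪ A = {1,3,4,5,6,7,8,9,10,11,12}
C − (C ∪ A) = {}
B − C = {2,10,12}
B ∪ (B − C) = {2,6,7,10,12}
(C − (C ∪ A)) ∪ (B ∪ (B − C)) = {2,6,7,10,12}
|(C − (C ∪ A)) ∪ (B ∪ (B − C))| = 5

5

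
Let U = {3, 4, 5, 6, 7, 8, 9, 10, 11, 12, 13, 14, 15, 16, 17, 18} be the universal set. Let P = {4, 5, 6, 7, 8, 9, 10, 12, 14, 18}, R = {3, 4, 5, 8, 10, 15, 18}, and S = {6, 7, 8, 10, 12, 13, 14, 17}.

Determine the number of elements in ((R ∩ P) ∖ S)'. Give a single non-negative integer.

R ∩ P = {4, 5, 8, 10, 18}
(R ∩ P) ∖ S = {4, 5, 18}
((R ∩ P) ∖ S)' = {3, 6, 7, 8, 9, 10, 11, 12, 13, 14, 15, 16, 17}
|((R ∩ P) ∖ S)'| = 13

13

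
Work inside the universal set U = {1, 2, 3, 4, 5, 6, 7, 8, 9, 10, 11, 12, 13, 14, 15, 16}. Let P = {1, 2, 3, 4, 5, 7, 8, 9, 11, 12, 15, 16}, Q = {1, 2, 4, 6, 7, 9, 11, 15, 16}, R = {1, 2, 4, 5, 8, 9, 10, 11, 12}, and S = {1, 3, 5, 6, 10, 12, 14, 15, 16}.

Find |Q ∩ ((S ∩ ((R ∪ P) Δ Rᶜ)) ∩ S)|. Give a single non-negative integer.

R ∪ P = {1, 2, 3, 4, 5, 7, 8, 9, 10, 11, 12, 15, 16}
Rᶜ = {3, 6, 7, 13, 14, 15, 16}
(R ∪ P) Δ Rᶜ = {1, 2, 4, 5, 6, 8, 9, 10, 11, 12, 13, 14}
S ∩ ((R ∪ P) Δ Rᶜ) = {1, 5, 6, 10, 12, 14}
(S ∩ ((R ∪ P) Δ Rᶜ)) ∩ S = {1, 5, 6, 10, 12, 14}
Q ∩ ((S ∩ ((R ∪ P) Δ Rᶜ)) ∩ S) = {1, 6}
|Q ∩ ((S ∩ ((R ∪ P) Δ Rᶜ)) ∩ S)| = 2

2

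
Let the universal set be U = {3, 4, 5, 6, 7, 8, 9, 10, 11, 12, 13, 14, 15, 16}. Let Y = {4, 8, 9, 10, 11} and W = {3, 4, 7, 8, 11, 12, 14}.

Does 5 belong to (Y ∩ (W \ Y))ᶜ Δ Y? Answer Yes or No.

Yes

5 ∉ W and 5 ∉ Y, so 5 ∉ W \ Y
5 ∉ Y and 5 ∉ (W \ Y), so 5 ∉ Y ∩ (W \ Y)
5 ∈ (Y ∩ (W \ Y))ᶜ since 5 ∉ (Y ∩ (W \ Y))
5 ∈ (Y ∩ (W \ Y))ᶜ and 5 ∉ Y, so 5 ∈ (Y ∩ (W \ Y))ᶜ Δ Y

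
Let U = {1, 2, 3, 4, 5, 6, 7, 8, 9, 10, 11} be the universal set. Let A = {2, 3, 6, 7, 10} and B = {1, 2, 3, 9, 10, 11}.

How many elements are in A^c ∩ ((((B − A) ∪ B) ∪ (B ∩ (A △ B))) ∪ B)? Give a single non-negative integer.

A^c = {1, 4, 5, 8, 9, 11}
B − A = {1, 9, 11}
(B − A) ∪ B = {1, 2, 3, 9, 10, 11}
A △ B = {1, 6, 7, 9, 11}
B ∩ (A △ B) = {1, 9, 11}
((B − A) ∪ B) ∪ (B ∩ (A △ B)) = {1, 2, 3, 9, 10, 11}
(((B − A) ∪ B) ∪ (B ∩ (A △ B))) ∪ B = {1, 2, 3, 9, 10, 11}
A^c ∩ ((((B − A) ∪ B) ∪ (B ∩ (A △ B))) ∪ B) = {1, 9, 11}
|A^c ∩ ((((B − A) ∪ B) ∪ (B ∩ (A △ B))) ∪ B)| = 3

3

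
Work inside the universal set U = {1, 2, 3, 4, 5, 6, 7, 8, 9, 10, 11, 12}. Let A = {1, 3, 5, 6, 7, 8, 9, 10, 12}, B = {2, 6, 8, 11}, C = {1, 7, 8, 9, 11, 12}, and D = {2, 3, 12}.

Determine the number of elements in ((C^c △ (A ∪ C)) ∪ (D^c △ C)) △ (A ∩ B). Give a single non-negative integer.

9

C^c = {2, 3, 4, 5, 6, 10}
A ∪ C = {1, 3, 5, 6, 7, 8, 9, 10, 11, 12}
C^c △ (A ∪ C) = {1, 2, 4, 7, 8, 9, 11, 12}
D^c = {1, 4, 5, 6, 7, 8, 9, 10, 11}
D^c △ C = {4, 5, 6, 10, 12}
(C^c △ (A ∪ C)) ∪ (D^c △ C) = {1, 2, 4, 5, 6, 7, 8, 9, 10, 11, 12}
A ∩ B = {6, 8}
((C^c △ (A ∪ C)) ∪ (D^c △ C)) △ (A ∩ B) = {1, 2, 4, 5, 7, 9, 10, 11, 12}
|((C^c △ (A ∪ C)) ∪ (D^c △ C)) △ (A ∩ B)| = 9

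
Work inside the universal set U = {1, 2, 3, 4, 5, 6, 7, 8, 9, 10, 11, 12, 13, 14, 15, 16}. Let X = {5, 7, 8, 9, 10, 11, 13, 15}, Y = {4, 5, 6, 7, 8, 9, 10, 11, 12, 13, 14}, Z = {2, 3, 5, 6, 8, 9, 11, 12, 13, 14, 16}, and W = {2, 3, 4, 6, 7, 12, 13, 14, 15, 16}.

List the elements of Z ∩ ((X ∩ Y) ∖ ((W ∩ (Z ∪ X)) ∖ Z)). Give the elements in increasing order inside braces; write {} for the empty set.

{5, 8, 9, 11, 13}

X ∩ Y = {5, 7, 8, 9, 10, 11, 13}
Z ∪ X = {2, 3, 5, 6, 7, 8, 9, 10, 11, 12, 13, 14, 15, 16}
W ∩ (Z ∪ X) = {2, 3, 6, 7, 12, 13, 14, 15, 16}
(W ∩ (Z ∪ X)) ∖ Z = {7, 15}
(X ∩ Y) ∖ ((W ∩ (Z ∪ X)) ∖ Z) = {5, 8, 9, 10, 11, 13}
Z ∩ ((X ∩ Y) ∖ ((W ∩ (Z ∪ X)) ∖ Z)) = {5, 8, 9, 11, 13}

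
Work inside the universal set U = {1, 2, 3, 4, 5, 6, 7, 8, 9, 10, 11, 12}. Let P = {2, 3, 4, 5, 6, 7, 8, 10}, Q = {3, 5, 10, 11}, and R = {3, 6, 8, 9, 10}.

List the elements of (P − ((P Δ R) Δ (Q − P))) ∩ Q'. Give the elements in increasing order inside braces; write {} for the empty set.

P Δ R = {2, 4, 5, 7, 9}
Q − P = {11}
(P Δ R) Δ (Q − P) = {2, 4, 5, 7, 9, 11}
P − ((P Δ R) Δ (Q − P)) = {3, 6, 8, 10}
Q' = {1, 2, 4, 6, 7, 8, 9, 12}
(P − ((P Δ R) Δ (Q − P))) ∩ Q' = {6, 8}

{6, 8}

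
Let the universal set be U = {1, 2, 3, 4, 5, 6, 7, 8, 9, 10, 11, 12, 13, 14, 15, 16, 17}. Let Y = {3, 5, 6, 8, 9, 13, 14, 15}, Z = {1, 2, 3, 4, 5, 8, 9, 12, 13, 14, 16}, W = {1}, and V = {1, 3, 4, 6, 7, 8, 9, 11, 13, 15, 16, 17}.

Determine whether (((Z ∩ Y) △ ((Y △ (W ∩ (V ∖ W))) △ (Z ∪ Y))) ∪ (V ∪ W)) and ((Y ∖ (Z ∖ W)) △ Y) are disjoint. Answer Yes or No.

Z ∩ Y = {3, 5, 8, 9, 13, 14}
V ∖ W = {3, 4, 6, 7, 8, 9, 11, 13, 15, 16, 17}
W ∩ (V ∖ W) = {}
Y △ (W ∩ (V ∖ W)) = {3, 5, 6, 8, 9, 13, 14, 15}
Z ∪ Y = {1, 2, 3, 4, 5, 6, 8, 9, 12, 13, 14, 15, 16}
(Y △ (W ∩ (V ∖ W))) △ (Z ∪ Y) = {1, 2, 4, 12, 16}
(Z ∩ Y) △ ((Y △ (W ∩ (V ∖ W))) △ (Z ∪ Y)) = {1, 2, 3, 4, 5, 8, 9, 12, 13, 14, 16}
V ∪ W = {1, 3, 4, 6, 7, 8, 9, 11, 13, 15, 16, 17}
((Z ∩ Y) △ ((Y △ (W ∩ (V ∖ W))) △ (Z ∪ Y))) ∪ (V ∪ W) = {1, 2, 3, 4, 5, 6, 7, 8, 9, 11, 12, 13, 14, 15, 16, 17}
Z ∖ W = {2, 3, 4, 5, 8, 9, 12, 13, 14, 16}
Y ∖ (Z ∖ W) = {6, 15}
(Y ∖ (Z ∖ W)) △ Y = {3, 5, 8, 9, 13, 14}
3 lies in both, so they are not disjoint.

No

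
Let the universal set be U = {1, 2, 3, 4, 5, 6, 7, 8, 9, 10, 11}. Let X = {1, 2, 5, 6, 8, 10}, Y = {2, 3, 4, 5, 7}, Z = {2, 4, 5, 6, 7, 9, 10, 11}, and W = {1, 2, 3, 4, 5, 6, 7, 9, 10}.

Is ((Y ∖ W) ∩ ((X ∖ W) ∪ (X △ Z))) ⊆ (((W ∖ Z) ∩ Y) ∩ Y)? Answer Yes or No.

Y ∖ W = {}
X ∖ W = {8}
X △ Z = {1, 4, 7, 8, 9, 11}
(X ∖ W) ∪ (X △ Z) = {1, 4, 7, 8, 9, 11}
(Y ∖ W) ∩ ((X ∖ W) ∪ (X △ Z)) = {}
W ∖ Z = {1, 3}
(W ∖ Z) ∩ Y = {3}
((W ∖ Z) ∩ Y) ∩ Y = {3}
Every element of {} is in {3}, so (Y ∖ W) ∩ ((X ∖ W) ∪ (X △ Z)) ⊆ ((W ∖ Z) ∩ Y) ∩ Y.

Yes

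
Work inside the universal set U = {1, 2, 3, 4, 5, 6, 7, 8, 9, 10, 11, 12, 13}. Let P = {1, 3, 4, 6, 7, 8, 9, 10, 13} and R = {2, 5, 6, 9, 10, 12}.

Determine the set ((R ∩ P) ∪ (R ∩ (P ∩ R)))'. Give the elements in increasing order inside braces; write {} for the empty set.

{1, 2, 3, 4, 5, 7, 8, 11, 12, 13}

R ∩ P = {6, 9, 10}
P ∩ R = {6, 9, 10}
R ∩ (P ∩ R) = {6, 9, 10}
(R ∩ P) ∪ (R ∩ (P ∩ R)) = {6, 9, 10}
((R ∩ P) ∪ (R ∩ (P ∩ R)))' = {1, 2, 3, 4, 5, 7, 8, 11, 12, 13}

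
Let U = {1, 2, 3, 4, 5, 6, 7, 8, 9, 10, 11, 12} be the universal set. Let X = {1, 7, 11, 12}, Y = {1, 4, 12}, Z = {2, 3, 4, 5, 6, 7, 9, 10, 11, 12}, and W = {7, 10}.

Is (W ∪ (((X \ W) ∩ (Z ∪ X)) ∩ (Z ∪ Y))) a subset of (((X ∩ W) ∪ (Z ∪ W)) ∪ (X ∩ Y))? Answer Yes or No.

X \ W = {1, 11, 12}
Z ∪ X = {1, 2, 3, 4, 5, 6, 7, 9, 10, 11, 12}
(X \ W) ∩ (Z ∪ X) = {1, 11, 12}
Z ∪ Y = {1, 2, 3, 4, 5, 6, 7, 9, 10, 11, 12}
((X \ W) ∩ (Z ∪ X)) ∩ (Z ∪ Y) = {1, 11, 12}
W ∪ (((X \ W) ∩ (Z ∪ X)) ∩ (Z ∪ Y)) = {1, 7, 10, 11, 12}
X ∩ W = {7}
Z ∪ W = {2, 3, 4, 5, 6, 7, 9, 10, 11, 12}
(X ∩ W) ∪ (Z ∪ W) = {2, 3, 4, 5, 6, 7, 9, 10, 11, 12}
X ∩ Y = {1, 12}
((X ∩ W) ∪ (Z ∪ W)) ∪ (X ∩ Y) = {1, 2, 3, 4, 5, 6, 7, 9, 10, 11, 12}
Every element of {1, 7, 10, 11, 12} is in {1, 2, 3, 4, 5, 6, 7, 9, 10, 11, 12}, so W ∪ (((X \ W) ∩ (Z ∪ X)) ∩ (Z ∪ Y)) ⊆ ((X ∩ W) ∪ (Z ∪ W)) ∪ (X ∩ Y).

Yes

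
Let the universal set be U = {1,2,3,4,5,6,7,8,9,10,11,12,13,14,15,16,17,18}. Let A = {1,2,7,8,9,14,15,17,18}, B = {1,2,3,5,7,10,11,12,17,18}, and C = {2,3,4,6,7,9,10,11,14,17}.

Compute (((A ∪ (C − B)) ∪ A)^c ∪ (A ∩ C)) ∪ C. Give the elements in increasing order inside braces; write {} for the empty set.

C − B = {4,6,9,14}
A ∪ (C − B) = {1,2,4,6,7,8,9,14,15,17,18}
(A ∪ (C − B)) ∪ A = {1,2,4,6,7,8,9,14,15,17,18}
((A ∪ (C − B)) ∪ A)^c = {3,5,10,11,12,13,16}
A ∩ C = {2,7,9,14,17}
((A ∪ (C − B)) ∪ A)^c ∪ (A ∩ C) = {2,3,5,7,9,10,11,12,13,14,16,17}
(((A ∪ (C − B)) ∪ A)^c ∪ (A ∩ C)) ∪ C = {2,3,4,5,6,7,9,10,11,12,13,14,16,17}

{2,3,4,5,6,7,9,10,11,12,13,14,16,17}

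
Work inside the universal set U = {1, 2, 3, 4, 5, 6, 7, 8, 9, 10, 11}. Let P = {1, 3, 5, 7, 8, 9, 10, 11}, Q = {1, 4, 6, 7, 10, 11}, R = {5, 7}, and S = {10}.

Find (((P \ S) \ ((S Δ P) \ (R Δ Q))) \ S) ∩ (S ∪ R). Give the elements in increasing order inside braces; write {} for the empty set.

{5}

P \ S = {1, 3, 5, 7, 8, 9, 11}
S Δ P = {1, 3, 5, 7, 8, 9, 11}
R Δ Q = {1, 4, 5, 6, 10, 11}
(S Δ P) \ (R Δ Q) = {3, 7, 8, 9}
(P \ S) \ ((S Δ P) \ (R Δ Q)) = {1, 5, 11}
((P \ S) \ ((S Δ P) \ (R Δ Q))) \ S = {1, 5, 11}
S ∪ R = {5, 7, 10}
(((P \ S) \ ((S Δ P) \ (R Δ Q))) \ S) ∩ (S ∪ R) = {5}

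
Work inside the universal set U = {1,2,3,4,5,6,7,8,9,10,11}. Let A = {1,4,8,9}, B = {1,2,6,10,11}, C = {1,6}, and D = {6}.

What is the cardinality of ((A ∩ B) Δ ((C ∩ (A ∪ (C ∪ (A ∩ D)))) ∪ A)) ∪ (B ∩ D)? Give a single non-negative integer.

A ∩ B = {1}
A ∩ D = {}
C ∪ (A ∩ D) = {1,6}
A ∪ (C ∪ (A ∩ D)) = {1,4,6,8,9}
C ∩ (A ∪ (C ∪ (A ∩ D))) = {1,6}
(C ∩ (A ∪ (C ∪ (A ∩ D)))) ∪ A = {1,4,6,8,9}
(A ∩ B) Δ ((C ∩ (A ∪ (C ∪ (A ∩ D)))) ∪ A) = {4,6,8,9}
B ∩ D = {6}
((A ∩ B) Δ ((C ∩ (A ∪ (C ∪ (A ∩ D)))) ∪ A)) ∪ (B ∩ D) = {4,6,8,9}
|((A ∩ B) Δ ((C ∩ (A ∪ (C ∪ (A ∩ D)))) ∪ A)) ∪ (B ∩ D)| = 4

4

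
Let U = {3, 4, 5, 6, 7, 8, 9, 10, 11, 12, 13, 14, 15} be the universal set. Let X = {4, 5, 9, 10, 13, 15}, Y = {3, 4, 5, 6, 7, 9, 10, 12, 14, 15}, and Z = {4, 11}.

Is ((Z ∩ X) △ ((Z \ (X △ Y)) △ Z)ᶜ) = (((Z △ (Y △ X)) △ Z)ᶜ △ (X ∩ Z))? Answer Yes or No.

Z ∩ X = {4}
X △ Y = {3, 6, 7, 12, 13, 14}
Z \ (X △ Y) = {4, 11}
(Z \ (X △ Y)) △ Z = {}
((Z \ (X △ Y)) △ Z)ᶜ = {3, 4, 5, 6, 7, 8, 9, 10, 11, 12, 13, 14, 15}
(Z ∩ X) △ ((Z \ (X △ Y)) △ Z)ᶜ = {3, 5, 6, 7, 8, 9, 10, 11, 12, 13, 14, 15}
Y △ X = {3, 6, 7, 12, 13, 14}
Z △ (Y △ X) = {3, 4, 6, 7, 11, 12, 13, 14}
(Z △ (Y △ X)) △ Z = {3, 6, 7, 12, 13, 14}
((Z △ (Y △ X)) △ Z)ᶜ = {4, 5, 8, 9, 10, 11, 15}
X ∩ Z = {4}
((Z △ (Y △ X)) △ Z)ᶜ △ (X ∩ Z) = {5, 8, 9, 10, 11, 15}
3 ∈ (Z ∩ X) △ ((Z \ (X △ Y)) △ Z)ᶜ but 3 ∉ ((Z △ (Y △ X)) △ Z)ᶜ △ (X ∩ Z), so they differ.

No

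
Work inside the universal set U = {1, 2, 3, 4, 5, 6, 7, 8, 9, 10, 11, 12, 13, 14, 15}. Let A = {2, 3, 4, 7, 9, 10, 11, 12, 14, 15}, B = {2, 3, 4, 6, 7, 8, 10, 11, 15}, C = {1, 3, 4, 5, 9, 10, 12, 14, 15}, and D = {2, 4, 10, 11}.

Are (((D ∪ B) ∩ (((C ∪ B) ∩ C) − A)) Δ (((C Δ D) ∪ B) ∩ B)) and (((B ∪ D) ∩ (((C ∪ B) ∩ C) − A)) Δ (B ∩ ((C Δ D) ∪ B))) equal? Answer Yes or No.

Yes

D ∪ B = {2, 3, 4, 6, 7, 8, 10, 11, 15}
C ∪ B = {1, 2, 3, 4, 5, 6, 7, 8, 9, 10, 11, 12, 14, 15}
(C ∪ B) ∩ C = {1, 3, 4, 5, 9, 10, 12, 14, 15}
((C ∪ B) ∩ C) − A = {1, 5}
(D ∪ B) ∩ (((C ∪ B) ∩ C) − A) = {}
C Δ D = {1, 2, 3, 5, 9, 11, 12, 14, 15}
(C Δ D) ∪ B = {1, 2, 3, 4, 5, 6, 7, 8, 9, 10, 11, 12, 14, 15}
((C Δ D) ∪ B) ∩ B = {2, 3, 4, 6, 7, 8, 10, 11, 15}
((D ∪ B) ∩ (((C ∪ B) ∩ C) − A)) Δ (((C Δ D) ∪ B) ∩ B) = {2, 3, 4, 6, 7, 8, 10, 11, 15}
B ∪ D = {2, 3, 4, 6, 7, 8, 10, 11, 15}
(B ∪ D) ∩ (((C ∪ B) ∩ C) − A) = {}
B ∩ ((C Δ D) ∪ B) = {2, 3, 4, 6, 7, 8, 10, 11, 15}
((B ∪ D) ∩ (((C ∪ B) ∩ C) − A)) Δ (B ∩ ((C Δ D) ∪ B)) = {2, 3, 4, 6, 7, 8, 10, 11, 15}
Both equal {2, 3, 4, 6, 7, 8, 10, 11, 15}, so ((D ∪ B) ∩ (((C ∪ B) ∩ C) − A)) Δ (((C Δ D) ∪ B) ∩ B) = ((B ∪ D) ∩ (((C ∪ B) ∩ C) − A)) Δ (B ∩ ((C Δ D) ∪ B)).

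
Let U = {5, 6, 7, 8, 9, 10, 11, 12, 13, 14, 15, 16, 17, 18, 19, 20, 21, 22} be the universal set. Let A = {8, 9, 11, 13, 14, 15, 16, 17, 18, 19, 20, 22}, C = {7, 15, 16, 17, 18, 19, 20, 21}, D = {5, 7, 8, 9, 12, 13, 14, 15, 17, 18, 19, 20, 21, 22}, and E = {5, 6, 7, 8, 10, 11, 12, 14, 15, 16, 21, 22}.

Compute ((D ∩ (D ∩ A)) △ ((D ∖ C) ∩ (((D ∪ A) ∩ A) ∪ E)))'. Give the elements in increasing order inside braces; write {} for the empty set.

D ∩ A = {8, 9, 13, 14, 15, 17, 18, 19, 20, 22}
D ∩ (D ∩ A) = {8, 9, 13, 14, 15, 17, 18, 19, 20, 22}
D ∖ C = {5, 8, 9, 12, 13, 14, 22}
D ∪ A = {5, 7, 8, 9, 11, 12, 13, 14, 15, 16, 17, 18, 19, 20, 21, 22}
(D ∪ A) ∩ A = {8, 9, 11, 13, 14, 15, 16, 17, 18, 19, 20, 22}
((D ∪ A) ∩ A) ∪ E = {5, 6, 7, 8, 9, 10, 11, 12, 13, 14, 15, 16, 17, 18, 19, 20, 21, 22}
(D ∖ C) ∩ (((D ∪ A) ∩ A) ∪ E) = {5, 8, 9, 12, 13, 14, 22}
(D ∩ (D ∩ A)) △ ((D ∖ C) ∩ (((D ∪ A) ∩ A) ∪ E)) = {5, 12, 15, 17, 18, 19, 20}
((D ∩ (D ∩ A)) △ ((D ∖ C) ∩ (((D ∪ A) ∩ A) ∪ E)))' = {6, 7, 8, 9, 10, 11, 13, 14, 16, 21, 22}

{6, 7, 8, 9, 10, 11, 13, 14, 16, 21, 22}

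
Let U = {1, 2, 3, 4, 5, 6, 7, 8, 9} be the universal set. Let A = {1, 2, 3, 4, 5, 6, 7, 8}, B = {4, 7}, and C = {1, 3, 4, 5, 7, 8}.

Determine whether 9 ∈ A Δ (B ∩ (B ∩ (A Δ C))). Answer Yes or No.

No

9 ∉ A and 9 ∉ C, so 9 ∉ A Δ C
9 ∉ B and 9 ∉ (A Δ C), so 9 ∉ B ∩ (A Δ C)
9 ∉ B and 9 ∉ (B ∩ (A Δ C)), so 9 ∉ B ∩ (B ∩ (A Δ C))
9 ∉ A and 9 ∉ (B ∩ (B ∩ (A Δ C))), so 9 ∉ A Δ (B ∩ (B ∩ (A Δ C)))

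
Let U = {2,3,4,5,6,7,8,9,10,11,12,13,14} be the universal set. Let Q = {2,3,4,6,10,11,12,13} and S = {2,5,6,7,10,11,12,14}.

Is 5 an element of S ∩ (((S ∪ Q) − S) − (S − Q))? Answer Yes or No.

5 ∈ S and 5 ∉ Q, so 5 ∈ S ∪ Q
5 ∈ (S ∪ Q) and 5 ∈ S, so 5 ∉ (S ∪ Q) − S
5 ∈ S and 5 ∉ Q, so 5 ∈ S − Q
5 ∉ ((S ∪ Q) − S) and 5 ∈ (S − Q), so 5 ∉ ((S ∪ Q) − S) − (S − Q)
5 ∈ S and 5 ∉ (((S ∪ Q) − S) − (S − Q)), so 5 ∉ S ∩ (((S ∪ Q) − S) − (S − Q))

No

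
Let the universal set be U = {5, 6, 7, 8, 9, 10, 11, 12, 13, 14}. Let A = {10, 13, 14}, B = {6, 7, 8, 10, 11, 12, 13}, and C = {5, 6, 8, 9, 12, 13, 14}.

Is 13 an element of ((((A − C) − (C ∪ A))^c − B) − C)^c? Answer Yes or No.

13 ∈ A and 13 ∈ C, so 13 ∉ A − C
13 ∈ C and 13 ∈ A, so 13 ∈ C ∪ A
13 ∉ (A − C) and 13 ∈ (C ∪ A), so 13 ∉ (A − C) − (C ∪ A)
13 ∈ ((A − C) − (C ∪ A))^c since 13 ∉ ((A − C) − (C ∪ A))
13 ∈ ((A − C) − (C ∪ A))^c and 13 ∈ B, so 13 ∉ ((A − C) − (C ∪ A))^c − B
13 ∉ (((A − C) − (C ∪ A))^c − B) and 13 ∈ C, so 13 ∉ (((A − C) − (C ∪ A))^c − B) − C
13 ∈ ((((A − C) − (C ∪ A))^c − B) − C)^c since 13 ∉ ((((A − C) − (C ∪ A))^c − B) − C)

Yes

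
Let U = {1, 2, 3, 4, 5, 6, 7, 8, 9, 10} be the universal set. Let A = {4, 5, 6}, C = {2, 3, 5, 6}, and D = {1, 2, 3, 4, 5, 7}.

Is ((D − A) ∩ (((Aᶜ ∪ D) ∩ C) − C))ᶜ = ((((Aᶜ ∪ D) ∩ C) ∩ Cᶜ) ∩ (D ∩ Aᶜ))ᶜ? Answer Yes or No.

D − A = {1, 2, 3, 7}
Aᶜ = {1, 2, 3, 7, 8, 9, 10}
Aᶜ ∪ D = {1, 2, 3, 4, 5, 7, 8, 9, 10}
(Aᶜ ∪ D) ∩ C = {2, 3, 5}
((Aᶜ ∪ D) ∩ C) − C = {}
(D − A) ∩ (((Aᶜ ∪ D) ∩ C) − C) = {}
((D − A) ∩ (((Aᶜ ∪ D) ∩ C) − C))ᶜ = {1, 2, 3, 4, 5, 6, 7, 8, 9, 10}
Cᶜ = {1, 4, 7, 8, 9, 10}
((Aᶜ ∪ D) ∩ C) ∩ Cᶜ = {}
D ∩ Aᶜ = {1, 2, 3, 7}
(((Aᶜ ∪ D) ∩ C) ∩ Cᶜ) ∩ (D ∩ Aᶜ) = {}
((((Aᶜ ∪ D) ∩ C) ∩ Cᶜ) ∩ (D ∩ Aᶜ))ᶜ = {1, 2, 3, 4, 5, 6, 7, 8, 9, 10}
Both equal {1, 2, 3, 4, 5, 6, 7, 8, 9, 10}, so ((D − A) ∩ (((Aᶜ ∪ D) ∩ C) − C))ᶜ = ((((Aᶜ ∪ D) ∩ C) ∩ Cᶜ) ∩ (D ∩ Aᶜ))ᶜ.

Yes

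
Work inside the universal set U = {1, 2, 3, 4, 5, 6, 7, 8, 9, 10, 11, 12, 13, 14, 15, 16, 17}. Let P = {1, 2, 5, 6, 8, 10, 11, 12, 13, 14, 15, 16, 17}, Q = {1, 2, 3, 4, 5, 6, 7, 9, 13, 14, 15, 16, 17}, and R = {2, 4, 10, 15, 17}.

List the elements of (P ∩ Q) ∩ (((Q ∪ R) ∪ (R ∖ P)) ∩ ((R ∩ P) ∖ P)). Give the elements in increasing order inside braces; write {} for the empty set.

P ∩ Q = {1, 2, 5, 6, 13, 14, 15, 16, 17}
Q ∪ R = {1, 2, 3, 4, 5, 6, 7, 9, 10, 13, 14, 15, 16, 17}
R ∖ P = {4}
(Q ∪ R) ∪ (R ∖ P) = {1, 2, 3, 4, 5, 6, 7, 9, 10, 13, 14, 15, 16, 17}
R ∩ P = {2, 10, 15, 17}
(R ∩ P) ∖ P = {}
((Q ∪ R) ∪ (R ∖ P)) ∩ ((R ∩ P) ∖ P) = {}
(P ∩ Q) ∩ (((Q ∪ R) ∪ (R ∖ P)) ∩ ((R ∩ P) ∖ P)) = {}

{}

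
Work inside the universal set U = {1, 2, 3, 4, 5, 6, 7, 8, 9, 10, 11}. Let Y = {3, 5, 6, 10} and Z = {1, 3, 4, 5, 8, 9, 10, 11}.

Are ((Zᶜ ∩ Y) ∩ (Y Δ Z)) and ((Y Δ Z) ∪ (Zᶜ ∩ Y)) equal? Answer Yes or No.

No

Zᶜ = {2, 6, 7}
Zᶜ ∩ Y = {6}
Y Δ Z = {1, 4, 6, 8, 9, 11}
(Zᶜ ∩ Y) ∩ (Y Δ Z) = {6}
(Y Δ Z) ∪ (Zᶜ ∩ Y) = {1, 4, 6, 8, 9, 11}
1 ∈ (Y Δ Z) ∪ (Zᶜ ∩ Y) but 1 ∉ (Zᶜ ∩ Y) ∩ (Y Δ Z), so they differ.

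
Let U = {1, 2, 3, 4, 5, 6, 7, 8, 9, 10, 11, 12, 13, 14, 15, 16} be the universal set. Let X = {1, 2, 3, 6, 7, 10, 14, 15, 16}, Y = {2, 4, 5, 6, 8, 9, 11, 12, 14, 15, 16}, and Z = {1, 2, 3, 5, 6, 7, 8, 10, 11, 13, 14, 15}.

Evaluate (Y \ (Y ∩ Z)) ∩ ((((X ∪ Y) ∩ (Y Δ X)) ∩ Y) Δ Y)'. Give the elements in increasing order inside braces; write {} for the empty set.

{4, 9, 12}

Y ∩ Z = {2, 5, 6, 8, 11, 14, 15}
Y \ (Y ∩ Z) = {4, 9, 12, 16}
X ∪ Y = {1, 2, 3, 4, 5, 6, 7, 8, 9, 10, 11, 12, 14, 15, 16}
Y Δ X = {1, 3, 4, 5, 7, 8, 9, 10, 11, 12}
(X ∪ Y) ∩ (Y Δ X) = {1, 3, 4, 5, 7, 8, 9, 10, 11, 12}
((X ∪ Y) ∩ (Y Δ X)) ∩ Y = {4, 5, 8, 9, 11, 12}
(((X ∪ Y) ∩ (Y Δ X)) ∩ Y) Δ Y = {2, 6, 14, 15, 16}
((((X ∪ Y) ∩ (Y Δ X)) ∩ Y) Δ Y)' = {1, 3, 4, 5, 7, 8, 9, 10, 11, 12, 13}
(Y \ (Y ∩ Z)) ∩ ((((X ∪ Y) ∩ (Y Δ X)) ∩ Y) Δ Y)' = {4, 9, 12}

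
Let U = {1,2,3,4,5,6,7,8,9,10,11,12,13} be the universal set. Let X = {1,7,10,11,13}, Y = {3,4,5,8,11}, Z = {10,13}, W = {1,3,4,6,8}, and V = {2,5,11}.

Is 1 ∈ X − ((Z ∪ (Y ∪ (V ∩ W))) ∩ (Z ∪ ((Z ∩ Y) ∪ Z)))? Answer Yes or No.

Yes

1 ∉ V and 1 ∈ W, so 1 ∉ V ∩ W
1 ∉ Y and 1 ∉ (V ∩ W), so 1 ∉ Y ∪ (V ∩ W)
1 ∉ Z and 1 ∉ (Y ∪ (V ∩ W)), so 1 ∉ Z ∪ (Y ∪ (V ∩ W))
1 ∉ Z and 1 ∉ Y, so 1 ∉ Z ∩ Y
1 ∉ (Z ∩ Y) and 1 ∉ Z, so 1 ∉ (Z ∩ Y) ∪ Z
1 ∉ Z and 1 ∉ ((Z ∩ Y) ∪ Z), so 1 ∉ Z ∪ ((Z ∩ Y) ∪ Z)
1 ∉ (Z ∪ (Y ∪ (V ∩ W))) and 1 ∉ (Z ∪ ((Z ∩ Y) ∪ Z)), so 1 ∉ (Z ∪ (Y ∪ (V ∩ W))) ∩ (Z ∪ ((Z ∩ Y) ∪ Z))
1 ∈ X and 1 ∉ ((Z ∪ (Y ∪ (V ∩ W))) ∩ (Z ∪ ((Z ∩ Y) ∪ Z))), so 1 ∈ X − ((Z ∪ (Y ∪ (V ∩ W))) ∩ (Z ∪ ((Z ∩ Y) ∪ Z)))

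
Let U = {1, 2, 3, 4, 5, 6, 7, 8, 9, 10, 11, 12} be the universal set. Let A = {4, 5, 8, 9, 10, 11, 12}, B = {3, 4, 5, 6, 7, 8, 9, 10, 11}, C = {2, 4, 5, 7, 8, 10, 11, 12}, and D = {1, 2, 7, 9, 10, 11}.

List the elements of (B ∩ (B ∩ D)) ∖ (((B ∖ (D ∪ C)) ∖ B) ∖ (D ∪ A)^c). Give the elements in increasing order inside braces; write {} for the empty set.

B ∩ D = {7, 9, 10, 11}
B ∩ (B ∩ D) = {7, 9, 10, 11}
D ∪ C = {1, 2, 4, 5, 7, 8, 9, 10, 11, 12}
B ∖ (D ∪ C) = {3, 6}
(B ∖ (D ∪ C)) ∖ B = {}
D ∪ A = {1, 2, 4, 5, 7, 8, 9, 10, 11, 12}
(D ∪ A)^c = {3, 6}
((B ∖ (D ∪ C)) ∖ B) ∖ (D ∪ A)^c = {}
(B ∩ (B ∩ D)) ∖ (((B ∖ (D ∪ C)) ∖ B) ∖ (D ∪ A)^c) = {7, 9, 10, 11}

{7, 9, 10, 11}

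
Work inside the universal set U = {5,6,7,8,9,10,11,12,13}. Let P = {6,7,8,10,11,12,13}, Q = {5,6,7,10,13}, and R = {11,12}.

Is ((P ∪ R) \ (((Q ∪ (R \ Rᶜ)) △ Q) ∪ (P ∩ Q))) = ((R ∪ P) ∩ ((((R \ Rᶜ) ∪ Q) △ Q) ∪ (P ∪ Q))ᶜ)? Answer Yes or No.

No

P ∪ R = {6,7,8,10,11,12,13}
Rᶜ = {5,6,7,8,9,10,13}
R \ Rᶜ = {11,12}
Q ∪ (R \ Rᶜ) = {5,6,7,10,11,12,13}
(Q ∪ (R \ Rᶜ)) △ Q = {11,12}
P ∩ Q = {6,7,10,13}
((Q ∪ (R \ Rᶜ)) △ Q) ∪ (P ∩ Q) = {6,7,10,11,12,13}
(P ∪ R) \ (((Q ∪ (R \ Rᶜ)) △ Q) ∪ (P ∩ Q)) = {8}
R ∪ P = {6,7,8,10,11,12,13}
(R \ Rᶜ) ∪ Q = {5,6,7,10,11,12,13}
((R \ Rᶜ) ∪ Q) △ Q = {11,12}
P ∪ Q = {5,6,7,8,10,11,12,13}
(((R \ Rᶜ) ∪ Q) △ Q) ∪ (P ∪ Q) = {5,6,7,8,10,11,12,13}
((((R \ Rᶜ) ∪ Q) △ Q) ∪ (P ∪ Q))ᶜ = {9}
(R ∪ P) ∩ ((((R \ Rᶜ) ∪ Q) △ Q) ∪ (P ∪ Q))ᶜ = {}
8 ∈ (P ∪ R) \ (((Q ∪ (R \ Rᶜ)) △ Q) ∪ (P ∩ Q)) but 8 ∉ (R ∪ P) ∩ ((((R \ Rᶜ) ∪ Q) △ Q) ∪ (P ∪ Q))ᶜ, so they differ.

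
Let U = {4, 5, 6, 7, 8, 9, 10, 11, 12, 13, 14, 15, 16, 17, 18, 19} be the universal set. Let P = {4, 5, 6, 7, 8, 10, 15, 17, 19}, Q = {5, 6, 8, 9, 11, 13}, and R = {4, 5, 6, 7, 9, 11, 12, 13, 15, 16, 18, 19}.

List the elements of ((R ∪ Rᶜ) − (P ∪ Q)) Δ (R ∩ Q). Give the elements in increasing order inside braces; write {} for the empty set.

{5, 6, 9, 11, 12, 13, 14, 16, 18}

Rᶜ = {8, 10, 14, 17}
R ∪ Rᶜ = {4, 5, 6, 7, 8, 9, 10, 11, 12, 13, 14, 15, 16, 17, 18, 19}
P ∪ Q = {4, 5, 6, 7, 8, 9, 10, 11, 13, 15, 17, 19}
(R ∪ Rᶜ) − (P ∪ Q) = {12, 14, 16, 18}
R ∩ Q = {5, 6, 9, 11, 13}
((R ∪ Rᶜ) − (P ∪ Q)) Δ (R ∩ Q) = {5, 6, 9, 11, 12, 13, 14, 16, 18}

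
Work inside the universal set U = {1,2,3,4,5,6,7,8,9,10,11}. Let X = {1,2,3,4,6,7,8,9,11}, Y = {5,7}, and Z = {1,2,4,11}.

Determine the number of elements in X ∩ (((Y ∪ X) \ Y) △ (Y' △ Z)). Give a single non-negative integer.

Y ∪ X = {1,2,3,4,5,6,7,8,9,11}
(Y ∪ X) \ Y = {1,2,3,4,6,8,9,11}
Y' = {1,2,3,4,6,8,9,10,11}
Y' △ Z = {3,6,8,9,10}
((Y ∪ X) \ Y) △ (Y' △ Z) = {1,2,4,10,11}
X ∩ (((Y ∪ X) \ Y) △ (Y' △ Z)) = {1,2,4,11}
|X ∩ (((Y ∪ X) \ Y) △ (Y' △ Z))| = 4

4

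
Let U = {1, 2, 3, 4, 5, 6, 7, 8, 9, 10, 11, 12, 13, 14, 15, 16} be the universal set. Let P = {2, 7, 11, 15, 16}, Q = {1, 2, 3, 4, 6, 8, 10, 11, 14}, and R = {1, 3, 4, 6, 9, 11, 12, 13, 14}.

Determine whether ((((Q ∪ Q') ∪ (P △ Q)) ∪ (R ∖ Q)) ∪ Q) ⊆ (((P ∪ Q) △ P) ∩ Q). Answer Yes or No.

Q' = {5, 7, 9, 12, 13, 15, 16}
Q ∪ Q' = {1, 2, 3, 4, 5, 6, 7, 8, 9, 10, 11, 12, 13, 14, 15, 16}
P △ Q = {1, 3, 4, 6, 7, 8, 10, 14, 15, 16}
(Q ∪ Q') ∪ (P △ Q) = {1, 2, 3, 4, 5, 6, 7, 8, 9, 10, 11, 12, 13, 14, 15, 16}
R ∖ Q = {9, 12, 13}
((Q ∪ Q') ∪ (P △ Q)) ∪ (R ∖ Q) = {1, 2, 3, 4, 5, 6, 7, 8, 9, 10, 11, 12, 13, 14, 15, 16}
(((Q ∪ Q') ∪ (P △ Q)) ∪ (R ∖ Q)) ∪ Q = {1, 2, 3, 4, 5, 6, 7, 8, 9, 10, 11, 12, 13, 14, 15, 16}
P ∪ Q = {1, 2, 3, 4, 6, 7, 8, 10, 11, 14, 15, 16}
(P ∪ Q) △ P = {1, 3, 4, 6, 8, 10, 14}
((P ∪ Q) △ P) ∩ Q = {1, 3, 4, 6, 8, 10, 14}
2 ∈ (((Q ∪ Q') ∪ (P △ Q)) ∪ (R ∖ Q)) ∪ Q but 2 ∉ ((P ∪ Q) △ P) ∩ Q, so the inclusion fails.

No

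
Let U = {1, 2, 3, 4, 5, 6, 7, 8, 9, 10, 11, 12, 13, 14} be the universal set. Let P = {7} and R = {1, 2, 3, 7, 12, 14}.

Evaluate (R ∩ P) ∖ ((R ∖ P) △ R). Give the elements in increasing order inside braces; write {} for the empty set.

{}

R ∩ P = {7}
R ∖ P = {1, 2, 3, 12, 14}
(R ∖ P) △ R = {7}
(R ∩ P) ∖ ((R ∖ P) △ R) = {}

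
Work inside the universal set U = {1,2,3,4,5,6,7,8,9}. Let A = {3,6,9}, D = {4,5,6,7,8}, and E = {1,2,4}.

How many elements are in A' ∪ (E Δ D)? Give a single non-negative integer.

A' = {1,2,4,5,7,8}
E Δ D = {1,2,5,6,7,8}
A' ∪ (E Δ D) = {1,2,4,5,6,7,8}
|A' ∪ (E Δ D)| = 7

7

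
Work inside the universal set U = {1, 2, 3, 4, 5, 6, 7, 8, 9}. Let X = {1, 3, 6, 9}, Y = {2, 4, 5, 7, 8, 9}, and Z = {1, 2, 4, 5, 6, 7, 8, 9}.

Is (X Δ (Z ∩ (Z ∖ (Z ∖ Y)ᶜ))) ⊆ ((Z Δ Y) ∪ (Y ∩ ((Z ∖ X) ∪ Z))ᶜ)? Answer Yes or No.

No

Z ∖ Y = {1, 6}
(Z ∖ Y)ᶜ = {2, 3, 4, 5, 7, 8, 9}
Z ∖ (Z ∖ Y)ᶜ = {1, 6}
Z ∩ (Z ∖ (Z ∖ Y)ᶜ) = {1, 6}
X Δ (Z ∩ (Z ∖ (Z ∖ Y)ᶜ)) = {3, 9}
Z Δ Y = {1, 6}
Z ∖ X = {2, 4, 5, 7, 8}
(Z ∖ X) ∪ Z = {1, 2, 4, 5, 6, 7, 8, 9}
Y ∩ ((Z ∖ X) ∪ Z) = {2, 4, 5, 7, 8, 9}
(Y ∩ ((Z ∖ X) ∪ Z))ᶜ = {1, 3, 6}
(Z Δ Y) ∪ (Y ∩ ((Z ∖ X) ∪ Z))ᶜ = {1, 3, 6}
9 ∈ X Δ (Z ∩ (Z ∖ (Z ∖ Y)ᶜ)) but 9 ∉ (Z Δ Y) ∪ (Y ∩ ((Z ∖ X) ∪ Z))ᶜ, so the inclusion fails.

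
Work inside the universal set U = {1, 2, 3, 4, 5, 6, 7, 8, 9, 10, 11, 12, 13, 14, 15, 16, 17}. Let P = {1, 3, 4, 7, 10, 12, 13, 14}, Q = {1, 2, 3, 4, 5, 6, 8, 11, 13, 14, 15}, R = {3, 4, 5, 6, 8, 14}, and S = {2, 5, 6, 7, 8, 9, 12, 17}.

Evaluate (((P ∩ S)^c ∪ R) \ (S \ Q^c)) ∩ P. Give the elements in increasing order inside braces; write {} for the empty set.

{1, 3, 4, 10, 13, 14}

P ∩ S = {7, 12}
(P ∩ S)^c = {1, 2, 3, 4, 5, 6, 8, 9, 10, 11, 13, 14, 15, 16, 17}
(P ∩ S)^c ∪ R = {1, 2, 3, 4, 5, 6, 8, 9, 10, 11, 13, 14, 15, 16, 17}
Q^c = {7, 9, 10, 12, 16, 17}
S \ Q^c = {2, 5, 6, 8}
((P ∩ S)^c ∪ R) \ (S \ Q^c) = {1, 3, 4, 9, 10, 11, 13, 14, 15, 16, 17}
(((P ∩ S)^c ∪ R) \ (S \ Q^c)) ∩ P = {1, 3, 4, 10, 13, 14}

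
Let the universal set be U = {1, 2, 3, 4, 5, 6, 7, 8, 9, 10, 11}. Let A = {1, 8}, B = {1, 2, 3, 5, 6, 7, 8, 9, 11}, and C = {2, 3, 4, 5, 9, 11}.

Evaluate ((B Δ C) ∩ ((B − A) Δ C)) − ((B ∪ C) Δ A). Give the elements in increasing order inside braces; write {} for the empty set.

B Δ C = {1, 4, 6, 7, 8}
B − A = {2, 3, 5, 6, 7, 9, 11}
(B − A) Δ C = {4, 6, 7}
(B Δ C) ∩ ((B − A) Δ C) = {4, 6, 7}
B ∪ C = {1, 2, 3, 4, 5, 6, 7, 8, 9, 11}
(B ∪ C) Δ A = {2, 3, 4, 5, 6, 7, 9, 11}
((B Δ C) ∩ ((B − A) Δ C)) − ((B ∪ C) Δ A) = {}

{}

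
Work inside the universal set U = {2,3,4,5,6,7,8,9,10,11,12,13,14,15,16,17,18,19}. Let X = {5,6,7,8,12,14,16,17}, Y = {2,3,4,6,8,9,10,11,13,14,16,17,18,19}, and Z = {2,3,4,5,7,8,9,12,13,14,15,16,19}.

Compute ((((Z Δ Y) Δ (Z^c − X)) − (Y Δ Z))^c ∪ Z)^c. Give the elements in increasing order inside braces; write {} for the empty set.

{}

Z Δ Y = {5,6,7,10,11,12,15,17,18}
Z^c = {6,10,11,17,18}
Z^c − X = {10,11,18}
(Z Δ Y) Δ (Z^c − X) = {5,6,7,12,15,17}
Y Δ Z = {5,6,7,10,11,12,15,17,18}
((Z Δ Y) Δ (Z^c − X)) − (Y Δ Z) = {}
(((Z Δ Y) Δ (Z^c − X)) − (Y Δ Z))^c = {2,3,4,5,6,7,8,9,10,11,12,13,14,15,16,17,18,19}
(((Z Δ Y) Δ (Z^c − X)) − (Y Δ Z))^c ∪ Z = {2,3,4,5,6,7,8,9,10,11,12,13,14,15,16,17,18,19}
((((Z Δ Y) Δ (Z^c − X)) − (Y Δ Z))^c ∪ Z)^c = {}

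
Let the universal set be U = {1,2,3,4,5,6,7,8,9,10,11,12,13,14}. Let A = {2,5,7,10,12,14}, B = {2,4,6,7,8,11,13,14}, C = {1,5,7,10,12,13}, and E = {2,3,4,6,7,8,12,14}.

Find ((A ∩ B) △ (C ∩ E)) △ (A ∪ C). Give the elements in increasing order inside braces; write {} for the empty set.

{1,5,7,10,13}

A ∩ B = {2,7,14}
C ∩ E = {7,12}
(A ∩ B) △ (C ∩ E) = {2,12,14}
A ∪ C = {1,2,5,7,10,12,13,14}
((A ∩ B) △ (C ∩ E)) △ (A ∪ C) = {1,5,7,10,13}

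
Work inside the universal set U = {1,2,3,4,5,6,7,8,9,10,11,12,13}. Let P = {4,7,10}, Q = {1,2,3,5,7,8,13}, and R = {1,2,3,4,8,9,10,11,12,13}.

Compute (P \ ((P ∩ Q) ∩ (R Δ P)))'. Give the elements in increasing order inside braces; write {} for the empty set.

{1,2,3,5,6,7,8,9,11,12,13}

P ∩ Q = {7}
R Δ P = {1,2,3,7,8,9,11,12,13}
(P ∩ Q) ∩ (R Δ P) = {7}
P \ ((P ∩ Q) ∩ (R Δ P)) = {4,10}
(P \ ((P ∩ Q) ∩ (R Δ P)))' = {1,2,3,5,6,7,8,9,11,12,13}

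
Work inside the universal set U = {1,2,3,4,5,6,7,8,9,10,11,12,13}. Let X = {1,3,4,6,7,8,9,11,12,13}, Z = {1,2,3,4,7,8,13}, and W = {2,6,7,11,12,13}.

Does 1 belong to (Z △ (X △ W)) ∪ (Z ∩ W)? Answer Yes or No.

1 ∈ X and 1 ∉ W, so 1 ∈ X △ W
1 ∈ Z and 1 ∈ (X △ W), so 1 ∉ Z △ (X △ W)
1 ∈ Z and 1 ∉ W, so 1 ∉ Z ∩ W
1 ∉ (Z △ (X △ W)) and 1 ∉ (Z ∩ W), so 1 ∉ (Z △ (X △ W)) ∪ (Z ∩ W)

No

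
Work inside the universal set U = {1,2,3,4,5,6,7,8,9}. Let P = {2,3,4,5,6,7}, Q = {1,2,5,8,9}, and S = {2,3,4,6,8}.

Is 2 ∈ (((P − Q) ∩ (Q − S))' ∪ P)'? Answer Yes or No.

2 ∈ P and 2 ∈ Q, so 2 ∉ P − Q
2 ∈ Q and 2 ∈ S, so 2 ∉ Q − S
2 ∉ (P − Q) and 2 ∉ (Q − S), so 2 ∉ (P − Q) ∩ (Q − S)
2 ∈ ((P − Q) ∩ (Q − S))' since 2 ∉ ((P − Q) ∩ (Q − S))
2 ∈ ((P − Q) ∩ (Q − S))' and 2 ∈ P, so 2 ∈ ((P − Q) ∩ (Q − S))' ∪ P
2 ∉ (((P − Q) ∩ (Q − S))' ∪ P)' since 2 ∈ (((P − Q) ∩ (Q − S))' ∪ P)

No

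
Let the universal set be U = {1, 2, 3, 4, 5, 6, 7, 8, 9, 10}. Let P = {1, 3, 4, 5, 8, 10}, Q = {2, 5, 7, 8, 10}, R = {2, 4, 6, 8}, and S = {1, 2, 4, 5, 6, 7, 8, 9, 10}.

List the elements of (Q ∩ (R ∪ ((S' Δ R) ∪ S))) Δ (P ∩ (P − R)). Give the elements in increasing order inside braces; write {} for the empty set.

S' = {3}
S' Δ R = {2, 3, 4, 6, 8}
(S' Δ R) ∪ S = {1, 2, 3, 4, 5, 6, 7, 8, 9, 10}
R ∪ ((S' Δ R) ∪ S) = {1, 2, 3, 4, 5, 6, 7, 8, 9, 10}
Q ∩ (R ∪ ((S' Δ R) ∪ S)) = {2, 5, 7, 8, 10}
P − R = {1, 3, 5, 10}
P ∩ (P − R) = {1, 3, 5, 10}
(Q ∩ (R ∪ ((S' Δ R) ∪ S))) Δ (P ∩ (P − R)) = {1, 2, 3, 7, 8}

{1, 2, 3, 7, 8}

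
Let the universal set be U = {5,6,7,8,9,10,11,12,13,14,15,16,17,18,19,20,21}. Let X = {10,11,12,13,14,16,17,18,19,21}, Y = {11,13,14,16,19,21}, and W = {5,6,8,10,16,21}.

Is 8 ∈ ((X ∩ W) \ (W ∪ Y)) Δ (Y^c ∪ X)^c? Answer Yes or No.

8 ∉ X and 8 ∈ W, so 8 ∉ X ∩ W
8 ∈ W and 8 ∉ Y, so 8 ∈ W ∪ Y
8 ∉ (X ∩ W) and 8 ∈ (W ∪ Y), so 8 ∉ (X ∩ W) \ (W ∪ Y)
8 ∉ Y, so 8 ∈ Y^c
8 ∈ Y^c and 8 ∉ X, so 8 ∈ Y^c ∪ X
8 ∉ (Y^c ∪ X)^c since 8 ∈ (Y^c ∪ X)
8 ∉ ((X ∩ W) \ (W ∪ Y)) and 8 ∉ (Y^c ∪ X)^c, so 8 ∉ ((X ∩ W) \ (W ∪ Y)) Δ (Y^c ∪ X)^c

No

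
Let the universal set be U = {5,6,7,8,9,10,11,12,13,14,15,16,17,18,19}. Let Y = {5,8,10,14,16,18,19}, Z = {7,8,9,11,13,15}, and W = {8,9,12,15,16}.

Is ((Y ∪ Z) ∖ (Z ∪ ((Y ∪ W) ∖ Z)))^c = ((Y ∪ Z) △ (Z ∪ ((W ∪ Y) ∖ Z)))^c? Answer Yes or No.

No

Y ∪ Z = {5,7,8,9,10,11,13,14,15,16,18,19}
Y ∪ W = {5,8,9,10,12,14,15,16,18,19}
(Y ∪ W) ∖ Z = {5,10,12,14,16,18,19}
Z ∪ ((Y ∪ W) ∖ Z) = {5,7,8,9,10,11,12,13,14,15,16,18,19}
(Y ∪ Z) ∖ (Z ∪ ((Y ∪ W) ∖ Z)) = {}
((Y ∪ Z) ∖ (Z ∪ ((Y ∪ W) ∖ Z)))^c = {5,6,7,8,9,10,11,12,13,14,15,16,17,18,19}
W ∪ Y = {5,8,9,10,12,14,15,16,18,19}
(W ∪ Y) ∖ Z = {5,10,12,14,16,18,19}
Z ∪ ((W ∪ Y) ∖ Z) = {5,7,8,9,10,11,12,13,14,15,16,18,19}
(Y ∪ Z) △ (Z ∪ ((W ∪ Y) ∖ Z)) = {12}
((Y ∪ Z) △ (Z ∪ ((W ∪ Y) ∖ Z)))^c = {5,6,7,8,9,10,11,13,14,15,16,17,18,19}
12 ∈ ((Y ∪ Z) ∖ (Z ∪ ((Y ∪ W) ∖ Z)))^c but 12 ∉ ((Y ∪ Z) △ (Z ∪ ((W ∪ Y) ∖ Z)))^c, so they differ.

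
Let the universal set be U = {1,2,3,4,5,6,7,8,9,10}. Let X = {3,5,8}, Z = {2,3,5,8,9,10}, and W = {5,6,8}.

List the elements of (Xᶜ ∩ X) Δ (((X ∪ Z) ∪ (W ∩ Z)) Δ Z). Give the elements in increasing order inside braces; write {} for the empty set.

{}

Xᶜ = {1,2,4,6,7,9,10}
Xᶜ ∩ X = {}
X ∪ Z = {2,3,5,8,9,10}
W ∩ Z = {5,8}
(X ∪ Z) ∪ (W ∩ Z) = {2,3,5,8,9,10}
((X ∪ Z) ∪ (W ∩ Z)) Δ Z = {}
(Xᶜ ∩ X) Δ (((X ∪ Z) ∪ (W ∩ Z)) Δ Z) = {}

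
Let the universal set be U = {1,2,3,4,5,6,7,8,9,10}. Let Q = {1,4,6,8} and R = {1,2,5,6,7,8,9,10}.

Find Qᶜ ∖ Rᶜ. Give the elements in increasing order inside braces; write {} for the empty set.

Qᶜ = {2,3,5,7,9,10}
Rᶜ = {3,4}
Qᶜ ∖ Rᶜ = {2,5,7,9,10}

{2,5,7,9,10}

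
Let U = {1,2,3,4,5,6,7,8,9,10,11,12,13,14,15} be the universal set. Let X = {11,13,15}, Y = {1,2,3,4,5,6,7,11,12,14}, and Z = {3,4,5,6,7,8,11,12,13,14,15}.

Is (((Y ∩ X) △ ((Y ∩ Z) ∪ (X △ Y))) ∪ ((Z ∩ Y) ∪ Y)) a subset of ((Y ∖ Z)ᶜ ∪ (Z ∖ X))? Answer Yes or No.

Y ∩ X = {11}
Y ∩ Z = {3,4,5,6,7,11,12,14}
X △ Y = {1,2,3,4,5,6,7,12,13,14,15}
(Y ∩ Z) ∪ (X △ Y) = {1,2,3,4,5,6,7,11,12,13,14,15}
(Y ∩ X) △ ((Y ∩ Z) ∪ (X △ Y)) = {1,2,3,4,5,6,7,12,13,14,15}
Z ∩ Y = {3,4,5,6,7,11,12,14}
(Z ∩ Y) ∪ Y = {1,2,3,4,5,6,7,11,12,14}
((Y ∩ X) △ ((Y ∩ Z) ∪ (X △ Y))) ∪ ((Z ∩ Y) ∪ Y) = {1,2,3,4,5,6,7,11,12,13,14,15}
Y ∖ Z = {1,2}
(Y ∖ Z)ᶜ = {3,4,5,6,7,8,9,10,11,12,13,14,15}
Z ∖ X = {3,4,5,6,7,8,12,14}
(Y ∖ Z)ᶜ ∪ (Z ∖ X) = {3,4,5,6,7,8,9,10,11,12,13,14,15}
1 ∈ ((Y ∩ X) △ ((Y ∩ Z) ∪ (X △ Y))) ∪ ((Z ∩ Y) ∪ Y) but 1 ∉ (Y ∖ Z)ᶜ ∪ (Z ∖ X), so the inclusion fails.

No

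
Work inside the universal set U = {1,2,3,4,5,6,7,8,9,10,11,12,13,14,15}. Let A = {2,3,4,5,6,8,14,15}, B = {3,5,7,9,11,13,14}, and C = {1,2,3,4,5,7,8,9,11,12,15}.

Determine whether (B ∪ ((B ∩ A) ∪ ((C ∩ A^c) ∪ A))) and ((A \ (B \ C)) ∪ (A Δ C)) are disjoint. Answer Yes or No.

B ∩ A = {3,5,14}
A^c = {1,7,9,10,11,12,13}
C ∩ A^c = {1,7,9,11,12}
(C ∩ A^c) ∪ A = {1,2,3,4,5,6,7,8,9,11,12,14,15}
(B ∩ A) ∪ ((C ∩ A^c) ∪ A) = {1,2,3,4,5,6,7,8,9,11,12,14,15}
B ∪ ((B ∩ A) ∪ ((C ∩ A^c) ∪ A)) = {1,2,3,4,5,6,7,8,9,11,12,13,14,15}
B \ C = {13,14}
A \ (B \ C) = {2,3,4,5,6,8,15}
A Δ C = {1,6,7,9,11,12,14}
(A \ (B \ C)) ∪ (A Δ C) = {1,2,3,4,5,6,7,8,9,11,12,14,15}
1 lies in both, so they are not disjoint.

No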